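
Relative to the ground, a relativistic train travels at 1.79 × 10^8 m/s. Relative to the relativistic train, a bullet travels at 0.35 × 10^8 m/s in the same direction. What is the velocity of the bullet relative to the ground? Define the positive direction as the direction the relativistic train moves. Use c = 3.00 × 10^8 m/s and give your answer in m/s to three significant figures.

In units of c (dividing by 3.00 × 10^8 m/s): v = 0.597, u' = 0.117.
u = (u' + v)/(1 + u'v/c²):
u = (0.117 + 0.597) / (1 + 0.117·0.597) = 0.7133/1.0696 = 0.6669
Converting back: u = 0.6669 × 3.00 × 10^8 m/s.

2.00 × 10^8 m/s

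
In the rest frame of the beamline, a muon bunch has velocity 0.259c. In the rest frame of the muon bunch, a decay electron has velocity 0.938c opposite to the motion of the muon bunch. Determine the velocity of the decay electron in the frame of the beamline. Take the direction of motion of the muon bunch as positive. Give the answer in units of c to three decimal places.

With v = 0.259 and u' = -0.938 (in units of c),
u = (u' + v)/(1 + u'v/c²):
u = (-0.938 + 0.259) / (1 + (-0.938)·0.259) = -0.6790/0.7571 = -0.8969
(Galilean addition would give -0.679c.)

-0.897c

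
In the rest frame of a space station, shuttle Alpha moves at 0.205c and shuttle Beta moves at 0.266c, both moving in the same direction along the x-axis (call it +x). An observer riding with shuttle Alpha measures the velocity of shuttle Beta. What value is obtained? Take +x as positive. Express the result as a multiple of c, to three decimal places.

β_A = 0.205, β_B = 0.266.
Transform to A's frame with the inverse velocity-addition law: u' = (u − v)/(1 − uv/c²), taking u = β_B and v = β_A.
u' = (0.266 − 0.205) / (1 − (0.205)(0.266)) = 0.0610/0.9455 = 0.0645.

+0.065c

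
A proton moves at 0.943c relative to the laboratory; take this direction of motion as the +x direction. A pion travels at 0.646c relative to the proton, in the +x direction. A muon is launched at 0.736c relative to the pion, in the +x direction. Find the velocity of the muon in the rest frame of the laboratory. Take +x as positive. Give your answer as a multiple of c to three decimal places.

0.998c

Apply u = (u' + v)/(1 + u'v/c²) successively, working outward toward the laboratory.
Start: velocity of the proton relative to the laboratory = 0.9430c.
Compose with the pion (u' = 0.646 in the proton frame): u_1 = (0.646 + 0.943) / (1 + 0.646·0.943) = 1.5890/1.6092 = 0.9875.
Compose with the muon (u' = 0.736 in the pion frame): u_2 = (0.736 + 0.987) / (1 + 0.736·0.987) = 1.7235/1.7268 = 0.9981.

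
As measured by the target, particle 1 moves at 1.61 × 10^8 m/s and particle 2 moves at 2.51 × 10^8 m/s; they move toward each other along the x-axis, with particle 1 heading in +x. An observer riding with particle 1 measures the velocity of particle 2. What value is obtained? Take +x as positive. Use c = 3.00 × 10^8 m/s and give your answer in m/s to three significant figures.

β_A = 0.537, β_B = -0.837 (dividing each by c = 3.00 × 10^8 m/s).
Transform to A's frame with the inverse velocity-addition law: u' = (u − v)/(1 − uv/c²), taking u = β_B and v = β_A.
u' = (-0.837 − 0.537) / (1 − (0.537)(-0.837)) = -1.3733/1.4490 = -0.9478.
u' = -0.9478 × 3.00 × 10^8 m/s.

-2.84 × 10^8 m/s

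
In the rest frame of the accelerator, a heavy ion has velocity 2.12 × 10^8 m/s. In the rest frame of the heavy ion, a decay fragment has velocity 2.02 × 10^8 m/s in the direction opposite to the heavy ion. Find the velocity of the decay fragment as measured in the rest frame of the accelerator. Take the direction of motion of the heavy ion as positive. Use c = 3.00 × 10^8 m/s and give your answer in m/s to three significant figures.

+1.91 × 10^7 m/s

In units of c (dividing by 3.00 × 10^8 m/s): v = 0.707, u' = -0.673.
u = (u' + v)/(1 + u'v/c²):
u = (-0.673 + 0.707) / (1 + (-0.673)·0.707) = 0.0333/0.5242 = 0.0636
Converting back: u = 0.0636 × 3.00 × 10^8 m/s.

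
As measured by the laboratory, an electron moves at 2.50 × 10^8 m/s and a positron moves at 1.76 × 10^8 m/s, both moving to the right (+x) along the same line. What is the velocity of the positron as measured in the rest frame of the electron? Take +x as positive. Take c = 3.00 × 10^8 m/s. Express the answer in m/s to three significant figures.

-1.45 × 10^8 m/s

β_A = 0.833, β_B = 0.587 (dividing each by c = 3.00 × 10^8 m/s).
Transform to A's frame with the inverse velocity-addition law: u' = (u − v)/(1 − uv/c²), taking u = β_B and v = β_A.
u' = (0.587 − 0.833) / (1 − (0.833)(0.587)) = -0.2467/0.5111 = -0.4826.
u' = -0.4826 × 3.00 × 10^8 m/s.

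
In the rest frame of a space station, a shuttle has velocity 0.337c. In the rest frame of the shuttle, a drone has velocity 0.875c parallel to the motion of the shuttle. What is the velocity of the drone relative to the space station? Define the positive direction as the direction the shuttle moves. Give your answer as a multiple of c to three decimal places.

With v = 0.337 and u' = 0.875 (in units of c),
u = (u' + v)/(1 + u'v/c²):
u = (0.875 + 0.337) / (1 + 0.875·0.337) = 1.2120/1.2949 = 0.9360
(Galilean addition would give +1.212c, exceeding c.)

0.936c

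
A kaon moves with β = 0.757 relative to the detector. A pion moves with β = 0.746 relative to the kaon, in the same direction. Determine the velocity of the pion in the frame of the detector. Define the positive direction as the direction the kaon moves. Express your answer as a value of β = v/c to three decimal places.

With v = 0.757 and u' = 0.746 (in units of c),
u = (u' + v)/(1 + u'v/c²):
u = (0.746 + 0.757) / (1 + 0.746·0.757) = 1.5030/1.5647 = 0.9606
(Galilean addition would give +1.503c, exceeding c.)

β = 0.961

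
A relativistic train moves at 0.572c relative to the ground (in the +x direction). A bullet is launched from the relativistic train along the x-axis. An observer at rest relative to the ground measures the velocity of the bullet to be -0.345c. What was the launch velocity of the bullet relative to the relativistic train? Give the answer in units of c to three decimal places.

Invert the composition law: u' = (u − v)/(1 − uv/c²).
u' = (-0.345 − 0.572) / (1 − (-0.345)(0.572)) = -0.9170/1.1973 = -0.7659.

-0.766c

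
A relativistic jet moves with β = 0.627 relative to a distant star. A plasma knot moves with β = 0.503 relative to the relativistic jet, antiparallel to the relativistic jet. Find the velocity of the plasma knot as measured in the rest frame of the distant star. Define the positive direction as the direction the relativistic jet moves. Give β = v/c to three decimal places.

β = +0.181

With v = 0.627 and u' = -0.503 (in units of c),
u = (u' + v)/(1 + u'v/c²):
u = (-0.503 + 0.627) / (1 + (-0.503)·0.627) = 0.1240/0.6846 = 0.1811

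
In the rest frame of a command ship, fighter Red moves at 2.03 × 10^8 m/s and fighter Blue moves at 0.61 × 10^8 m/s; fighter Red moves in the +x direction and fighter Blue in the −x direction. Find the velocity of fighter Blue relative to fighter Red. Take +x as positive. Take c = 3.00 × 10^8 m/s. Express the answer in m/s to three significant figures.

-2.32 × 10^8 m/s

β_A = 0.677, β_B = -0.203 (dividing each by c = 3.00 × 10^8 m/s).
Transform to A's frame with the inverse velocity-addition law: u' = (u − v)/(1 − uv/c²), taking u = β_B and v = β_A.
u' = (-0.203 − 0.677) / (1 − (0.677)(-0.203)) = -0.8800/1.1376 = -0.7736.
u' = -0.7736 × 3.00 × 10^8 m/s.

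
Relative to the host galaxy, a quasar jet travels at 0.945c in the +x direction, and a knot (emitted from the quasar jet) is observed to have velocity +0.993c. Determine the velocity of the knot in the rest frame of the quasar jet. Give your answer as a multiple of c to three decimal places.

+0.779c

Invert the composition law: u' = (u − v)/(1 − uv/c²).
u' = (0.993 − 0.945) / (1 − (0.993)(0.945)) = 0.0480/0.0616 = 0.7790.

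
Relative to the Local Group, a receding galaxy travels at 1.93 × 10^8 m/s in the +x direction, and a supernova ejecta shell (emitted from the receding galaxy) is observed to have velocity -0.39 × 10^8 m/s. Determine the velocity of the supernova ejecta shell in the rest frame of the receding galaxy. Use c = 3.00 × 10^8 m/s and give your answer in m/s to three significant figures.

v = 0.643c, u = -0.130c.
Invert the composition law: u' = (u − v)/(1 − uv/c²).
u' = (-0.130 − 0.643) / (1 − (-0.130)(0.643)) = -0.7733/1.0836 = -0.7136.
u' = -0.7136 × 3.00 × 10^8 m/s.

-2.14 × 10^8 m/s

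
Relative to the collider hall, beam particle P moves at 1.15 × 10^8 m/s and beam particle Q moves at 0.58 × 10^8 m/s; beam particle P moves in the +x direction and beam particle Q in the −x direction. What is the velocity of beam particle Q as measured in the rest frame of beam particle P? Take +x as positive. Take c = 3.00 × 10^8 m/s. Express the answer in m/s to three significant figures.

-1.61 × 10^8 m/s

β_A = 0.383, β_B = -0.193 (dividing each by c = 3.00 × 10^8 m/s).
Transform to A's frame with the inverse velocity-addition law: u' = (u − v)/(1 − uv/c²), taking u = β_B and v = β_A.
u' = (-0.193 − 0.383) / (1 − (0.383)(-0.193)) = -0.5767/1.0741 = -0.5369.
u' = -0.5369 × 3.00 × 10^8 m/s.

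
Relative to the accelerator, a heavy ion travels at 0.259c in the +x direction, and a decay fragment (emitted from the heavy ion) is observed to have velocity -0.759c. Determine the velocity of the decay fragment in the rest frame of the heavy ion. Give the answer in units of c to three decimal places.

Invert the composition law: u' = (u − v)/(1 − uv/c²).
u' = (-0.759 − 0.259) / (1 − (-0.759)(0.259)) = -1.0180/1.1966 = -0.8508.

-0.851c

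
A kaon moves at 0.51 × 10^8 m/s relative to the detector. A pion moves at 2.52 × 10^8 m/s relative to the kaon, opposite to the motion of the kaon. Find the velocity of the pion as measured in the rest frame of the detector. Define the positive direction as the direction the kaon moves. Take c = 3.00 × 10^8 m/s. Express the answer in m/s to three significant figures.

-2.34 × 10^8 m/s

In units of c (dividing by 3.00 × 10^8 m/s): v = 0.170, u' = -0.840.
u = (u' + v)/(1 + u'v/c²):
u = (-0.840 + 0.170) / (1 + (-0.840)·0.170) = -0.6700/0.8572 = -0.7816
Converting back: u = -0.7816 × 3.00 × 10^8 m/s.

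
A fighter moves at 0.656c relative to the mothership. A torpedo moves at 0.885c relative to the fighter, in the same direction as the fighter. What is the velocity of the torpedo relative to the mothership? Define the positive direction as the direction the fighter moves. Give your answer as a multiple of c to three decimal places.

0.975c

With v = 0.656 and u' = 0.885 (in units of c),
u = (u' + v)/(1 + u'v/c²):
u = (0.885 + 0.656) / (1 + 0.885·0.656) = 1.5410/1.5806 = 0.9750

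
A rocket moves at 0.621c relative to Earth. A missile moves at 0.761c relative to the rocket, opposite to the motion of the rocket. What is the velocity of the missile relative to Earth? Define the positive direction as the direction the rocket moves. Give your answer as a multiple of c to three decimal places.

With v = 0.621 and u' = -0.761 (in units of c),
u = (u' + v)/(1 + u'v/c²):
u = (-0.761 + 0.621) / (1 + (-0.761)·0.621) = -0.1400/0.5274 = -0.2654
(Galilean addition would give -0.140c.)

-0.265c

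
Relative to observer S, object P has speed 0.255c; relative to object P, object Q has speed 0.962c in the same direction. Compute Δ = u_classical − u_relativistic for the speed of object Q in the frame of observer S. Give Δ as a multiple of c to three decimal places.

Δ = 0.240c

Galilean: u_cl = 0.962 + 0.255 = 1.2170.
Relativistic: u_rel = (0.962 + 0.255) / (1 + 0.962·0.255) = 1.2170/1.2453 = 0.9773.
Δ = 1.2170 − 0.9773 = 0.2397.
(The classical prediction exceeds c; the relativistic result does not.)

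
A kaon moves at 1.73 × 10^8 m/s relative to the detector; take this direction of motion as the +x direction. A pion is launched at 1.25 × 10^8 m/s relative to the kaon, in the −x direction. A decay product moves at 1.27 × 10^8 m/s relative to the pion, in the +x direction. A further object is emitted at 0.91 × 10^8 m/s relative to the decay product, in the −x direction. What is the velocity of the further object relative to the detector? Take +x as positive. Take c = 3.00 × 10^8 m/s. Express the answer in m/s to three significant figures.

+1.02 × 10^8 m/s

Apply u = (u' + v)/(1 + u'v/c²) successively, working outward toward the detector.
(Dividing each given speed by c = 3.00 × 10^8 m/s to work in units of c.)
Start: velocity of the kaon relative to the detector = 0.5767c.
Compose with the pion (u' = -0.417 in the kaon frame): u_1 = (-0.417 + 0.577) / (1 + (-0.417)·0.577) = 0.1600/0.7597 = 0.2106.
Compose with the decay product (u' = 0.423 in the pion frame): u_2 = (0.423 + 0.211) / (1 + 0.423·0.211) = 0.6339/1.0892 = 0.5820.
Compose with the further object (u' = -0.303 in the decay product frame): u_3 = (-0.303 + 0.582) / (1 + (-0.303)·0.582) = 0.2787/0.8234 = 0.3385.
So u = 0.3385 × 3.00 × 10^8 m/s.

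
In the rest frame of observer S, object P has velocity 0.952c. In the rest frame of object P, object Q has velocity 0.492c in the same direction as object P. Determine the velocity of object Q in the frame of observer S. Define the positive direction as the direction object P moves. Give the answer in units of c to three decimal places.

0.983c

With v = 0.952 and u' = 0.492 (in units of c),
u = (u' + v)/(1 + u'v/c²):
u = (0.492 + 0.952) / (1 + 0.492·0.952) = 1.4440/1.4684 = 0.9834
(Galilean addition would give +1.444c, exceeding c.)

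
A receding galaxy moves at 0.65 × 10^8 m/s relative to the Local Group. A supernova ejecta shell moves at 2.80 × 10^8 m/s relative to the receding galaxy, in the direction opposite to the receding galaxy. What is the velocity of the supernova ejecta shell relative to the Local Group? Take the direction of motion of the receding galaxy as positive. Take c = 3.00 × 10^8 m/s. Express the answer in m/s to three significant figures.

-2.69 × 10^8 m/s

In units of c (dividing by 3.00 × 10^8 m/s): v = 0.217, u' = -0.933.
u = (u' + v)/(1 + u'v/c²):
u = (-0.933 + 0.217) / (1 + (-0.933)·0.217) = -0.7167/0.7978 = -0.8983
(Galilean addition would give -0.717c.)
Converting back: u = -0.8983 × 3.00 × 10^8 m/s.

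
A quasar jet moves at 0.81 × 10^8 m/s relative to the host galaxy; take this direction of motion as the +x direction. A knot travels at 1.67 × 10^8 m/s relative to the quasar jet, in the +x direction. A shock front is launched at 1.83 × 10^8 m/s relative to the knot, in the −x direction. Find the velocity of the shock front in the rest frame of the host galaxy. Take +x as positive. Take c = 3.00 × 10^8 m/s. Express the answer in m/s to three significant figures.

+5.80 × 10^7 m/s

Apply u = (u' + v)/(1 + u'v/c²) successively, working outward toward the host galaxy.
(Dividing each given speed by c = 3.00 × 10^8 m/s to work in units of c.)
Start: velocity of the quasar jet relative to the host galaxy = 0.2700c.
Compose with the knot (u' = 0.557 in the quasar jet frame): u_1 = (0.557 + 0.270) / (1 + 0.557·0.270) = 0.8267/1.1503 = 0.7187.
Compose with the shock front (u' = -0.610 in the knot frame): u_2 = (-0.610 + 0.719) / (1 + (-0.610)·0.719) = 0.1087/0.5616 = 0.1935.
So u = 0.1935 × 3.00 × 10^8 m/s.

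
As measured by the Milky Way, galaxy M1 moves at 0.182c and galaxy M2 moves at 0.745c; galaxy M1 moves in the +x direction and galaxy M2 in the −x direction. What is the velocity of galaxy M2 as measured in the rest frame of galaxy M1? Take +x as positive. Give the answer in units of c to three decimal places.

β_A = 0.182, β_B = -0.745.
Transform to A's frame with the inverse velocity-addition law: u' = (u − v)/(1 − uv/c²), taking u = β_B and v = β_A.
u' = (-0.745 − 0.182) / (1 − (0.182)(-0.745)) = -0.9270/1.1356 = -0.8163.

-0.816c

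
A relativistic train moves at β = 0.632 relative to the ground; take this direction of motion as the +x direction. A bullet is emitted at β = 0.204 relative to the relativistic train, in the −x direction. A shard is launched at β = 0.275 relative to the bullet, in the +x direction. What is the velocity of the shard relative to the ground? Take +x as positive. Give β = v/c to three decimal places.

Apply u = (u' + v)/(1 + u'v/c²) successively, working outward toward the ground.
Start: velocity of the relativistic train relative to the ground = 0.6320c.
Compose with the bullet (u' = -0.204 in the relativistic train frame): u_1 = (-0.204 + 0.632) / (1 + (-0.204)·0.632) = 0.4280/0.8711 = 0.4913.
Compose with the shard (u' = 0.275 in the bullet frame): u_2 = (0.275 + 0.491) / (1 + 0.275·0.491) = 0.7663/1.1351 = 0.6751.

β = +0.675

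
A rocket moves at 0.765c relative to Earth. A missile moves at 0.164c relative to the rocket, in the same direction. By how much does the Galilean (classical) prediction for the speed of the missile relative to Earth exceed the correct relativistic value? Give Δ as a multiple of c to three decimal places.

Δ = 0.104c

Galilean: u_cl = 0.164 + 0.765 = 0.9290.
Relativistic: u_rel = (0.164 + 0.765) / (1 + 0.164·0.765) = 0.9290/1.1255 = 0.8254.
Δ = 0.9290 − 0.8254 = 0.1036.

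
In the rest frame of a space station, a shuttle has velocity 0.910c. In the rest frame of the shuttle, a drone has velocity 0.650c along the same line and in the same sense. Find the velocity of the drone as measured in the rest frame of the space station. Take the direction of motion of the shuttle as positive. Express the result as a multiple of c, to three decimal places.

With v = 0.910 and u' = 0.650 (in units of c),
u = (u' + v)/(1 + u'v/c²):
u = (0.650 + 0.910) / (1 + 0.650·0.910) = 1.5600/1.5915 = 0.9802

0.980c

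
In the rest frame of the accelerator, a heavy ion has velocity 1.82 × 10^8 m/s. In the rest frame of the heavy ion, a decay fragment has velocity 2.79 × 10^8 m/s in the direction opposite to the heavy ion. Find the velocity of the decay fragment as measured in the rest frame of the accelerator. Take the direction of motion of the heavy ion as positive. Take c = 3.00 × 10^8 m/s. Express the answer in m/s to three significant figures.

In units of c (dividing by 3.00 × 10^8 m/s): v = 0.607, u' = -0.930.
u = (u' + v)/(1 + u'v/c²):
u = (-0.930 + 0.607) / (1 + (-0.930)·0.607) = -0.3233/0.4358 = -0.7419
Converting back: u = -0.7419 × 3.00 × 10^8 m/s.

-2.23 × 10^8 m/s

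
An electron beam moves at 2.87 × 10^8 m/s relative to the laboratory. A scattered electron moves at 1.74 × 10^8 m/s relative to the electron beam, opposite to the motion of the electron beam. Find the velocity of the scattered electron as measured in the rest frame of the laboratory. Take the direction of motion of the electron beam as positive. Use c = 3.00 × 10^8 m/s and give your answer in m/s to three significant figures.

+2.54 × 10^8 m/s

In units of c (dividing by 3.00 × 10^8 m/s): v = 0.957, u' = -0.580.
u = (u' + v)/(1 + u'v/c²):
u = (-0.580 + 0.957) / (1 + (-0.580)·0.957) = 0.3767/0.4451 = 0.8462
(Galilean addition would give +0.377c.)
Converting back: u = 0.8462 × 3.00 × 10^8 m/s.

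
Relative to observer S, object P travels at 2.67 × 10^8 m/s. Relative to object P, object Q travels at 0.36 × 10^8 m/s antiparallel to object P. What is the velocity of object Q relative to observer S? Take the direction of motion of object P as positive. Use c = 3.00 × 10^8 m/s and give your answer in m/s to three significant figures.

+2.59 × 10^8 m/s

In units of c (dividing by 3.00 × 10^8 m/s): v = 0.890, u' = -0.120.
u = (u' + v)/(1 + u'v/c²):
u = (-0.120 + 0.890) / (1 + (-0.120)·0.890) = 0.7700/0.8932 = 0.8621
(Galilean addition would give +0.770c.)
Converting back: u = 0.8621 × 3.00 × 10^8 m/s.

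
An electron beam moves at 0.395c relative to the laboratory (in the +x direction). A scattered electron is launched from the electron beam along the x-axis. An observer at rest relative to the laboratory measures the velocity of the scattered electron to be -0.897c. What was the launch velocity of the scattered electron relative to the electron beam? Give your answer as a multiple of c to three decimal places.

-0.954c

Invert the composition law: u' = (u − v)/(1 − uv/c²).
u' = (-0.897 − 0.395) / (1 − (-0.897)(0.395)) = -1.2920/1.3543 = -0.9540.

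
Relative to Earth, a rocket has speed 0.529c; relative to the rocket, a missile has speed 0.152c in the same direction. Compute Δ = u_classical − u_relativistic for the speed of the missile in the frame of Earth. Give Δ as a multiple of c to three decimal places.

Δ = 0.051c

Galilean: u_cl = 0.152 + 0.529 = 0.6810.
Relativistic: u_rel = (0.152 + 0.529) / (1 + 0.152·0.529) = 0.6810/1.0804 = 0.6303.
Δ = 0.6810 − 0.6303 = 0.0507.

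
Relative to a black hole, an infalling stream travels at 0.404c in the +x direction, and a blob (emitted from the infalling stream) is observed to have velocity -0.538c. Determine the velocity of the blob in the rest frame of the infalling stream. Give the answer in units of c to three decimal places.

-0.774c

Invert the composition law: u' = (u − v)/(1 − uv/c²).
u' = (-0.538 − 0.404) / (1 − (-0.538)(0.404)) = -0.9420/1.2174 = -0.7738.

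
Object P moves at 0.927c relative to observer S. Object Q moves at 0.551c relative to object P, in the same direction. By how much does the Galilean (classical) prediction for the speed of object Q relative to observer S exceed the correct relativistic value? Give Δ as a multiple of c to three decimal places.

Δ = 0.500c

Galilean: u_cl = 0.551 + 0.927 = 1.4780.
Relativistic: u_rel = (0.551 + 0.927) / (1 + 0.551·0.927) = 1.4780/1.5108 = 0.9783.
Δ = 1.4780 − 0.9783 = 0.4997.
(The classical prediction exceeds c; the relativistic result does not.)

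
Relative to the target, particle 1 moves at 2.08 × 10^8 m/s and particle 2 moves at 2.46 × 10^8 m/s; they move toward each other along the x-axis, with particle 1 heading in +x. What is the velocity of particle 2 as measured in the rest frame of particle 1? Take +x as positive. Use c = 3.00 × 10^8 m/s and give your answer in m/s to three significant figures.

-2.89 × 10^8 m/s

β_A = 0.693, β_B = -0.820 (dividing each by c = 3.00 × 10^8 m/s).
Transform to A's frame with the inverse velocity-addition law: u' = (u − v)/(1 − uv/c²), taking u = β_B and v = β_A.
u' = (-0.820 − 0.693) / (1 − (0.693)(-0.820)) = -1.5133/1.5685 = -0.9648.
u' = -0.9648 × 3.00 × 10^8 m/s.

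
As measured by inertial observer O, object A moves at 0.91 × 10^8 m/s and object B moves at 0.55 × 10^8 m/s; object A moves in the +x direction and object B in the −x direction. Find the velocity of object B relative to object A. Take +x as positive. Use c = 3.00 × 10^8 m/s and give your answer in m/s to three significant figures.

β_A = 0.303, β_B = -0.183 (dividing each by c = 3.00 × 10^8 m/s).
Transform to A's frame with the inverse velocity-addition law: u' = (u − v)/(1 − uv/c²), taking u = β_B and v = β_A.
u' = (-0.183 − 0.303) / (1 − (0.303)(-0.183)) = -0.4867/1.0556 = -0.4610.
u' = -0.4610 × 3.00 × 10^8 m/s.

-1.38 × 10^8 m/s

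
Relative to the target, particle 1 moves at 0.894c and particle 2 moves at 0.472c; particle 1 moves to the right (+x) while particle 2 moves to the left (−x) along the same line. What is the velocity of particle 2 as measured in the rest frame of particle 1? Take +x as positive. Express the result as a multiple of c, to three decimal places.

β_A = 0.894, β_B = -0.472.
Transform to A's frame with the inverse velocity-addition law: u' = (u − v)/(1 − uv/c²), taking u = β_B and v = β_A.
u' = (-0.472 − 0.894) / (1 − (0.894)(-0.472)) = -1.3660/1.4220 = -0.9606.

-0.961c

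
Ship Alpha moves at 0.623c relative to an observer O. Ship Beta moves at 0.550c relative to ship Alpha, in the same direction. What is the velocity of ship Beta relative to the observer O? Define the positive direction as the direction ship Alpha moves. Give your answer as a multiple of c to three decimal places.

0.874c

With v = 0.623 and u' = 0.550 (in units of c),
u = (u' + v)/(1 + u'v/c²):
u = (0.550 + 0.623) / (1 + 0.550·0.623) = 1.1730/1.3426 = 0.8736
(Galilean addition would give +1.173c, exceeding c.)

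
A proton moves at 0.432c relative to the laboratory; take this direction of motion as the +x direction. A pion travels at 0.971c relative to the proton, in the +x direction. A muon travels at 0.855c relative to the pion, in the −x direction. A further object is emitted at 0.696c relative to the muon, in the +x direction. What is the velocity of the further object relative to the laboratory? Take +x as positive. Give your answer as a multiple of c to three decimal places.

Apply u = (u' + v)/(1 + u'v/c²) successively, working outward toward the laboratory.
Start: velocity of the proton relative to the laboratory = 0.4320c.
Compose with the pion (u' = 0.971 in the proton frame): u_1 = (0.971 + 0.432) / (1 + 0.971·0.432) = 1.4030/1.4195 = 0.9884.
Compose with the muon (u' = -0.855 in the pion frame): u_2 = (-0.855 + 0.988) / (1 + (-0.855)·0.988) = 0.1334/0.1549 = 0.8611.
Compose with the further object (u' = 0.696 in the muon frame): u_3 = (0.696 + 0.861) / (1 + 0.696·0.861) = 1.5571/1.5993 = 0.9736.

+0.974c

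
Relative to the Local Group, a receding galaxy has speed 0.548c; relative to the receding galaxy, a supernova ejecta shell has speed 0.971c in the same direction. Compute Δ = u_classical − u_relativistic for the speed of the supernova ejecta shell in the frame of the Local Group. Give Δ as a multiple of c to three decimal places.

Δ = 0.528c

Galilean: u_cl = 0.971 + 0.548 = 1.5190.
Relativistic: u_rel = (0.971 + 0.548) / (1 + 0.971·0.548) = 1.5190/1.5321 = 0.9914.
Δ = 1.5190 − 0.9914 = 0.5276.
(The classical prediction exceeds c; the relativistic result does not.)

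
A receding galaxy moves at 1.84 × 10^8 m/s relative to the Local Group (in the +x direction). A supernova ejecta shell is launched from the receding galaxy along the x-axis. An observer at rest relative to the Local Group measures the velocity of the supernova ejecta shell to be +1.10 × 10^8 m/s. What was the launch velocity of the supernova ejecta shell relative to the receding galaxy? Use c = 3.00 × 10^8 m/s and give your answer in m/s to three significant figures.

-9.55 × 10^7 m/s

v = 0.613c, u = 0.367c.
Invert the composition law: u' = (u − v)/(1 − uv/c²).
u' = (0.367 − 0.613) / (1 − (0.367)(0.613)) = -0.2467/0.7751 = -0.3182.
u' = -0.3182 × 3.00 × 10^8 m/s.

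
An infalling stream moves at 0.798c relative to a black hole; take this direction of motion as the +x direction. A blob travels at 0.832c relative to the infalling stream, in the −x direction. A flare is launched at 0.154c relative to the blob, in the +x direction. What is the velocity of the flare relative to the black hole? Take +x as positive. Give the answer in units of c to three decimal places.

+0.054c

Apply u = (u' + v)/(1 + u'v/c²) successively, working outward toward the black hole.
Start: velocity of the infalling stream relative to the black hole = 0.7980c.
Compose with the blob (u' = -0.832 in the infalling stream frame): u_1 = (-0.832 + 0.798) / (1 + (-0.832)·0.798) = -0.0340/0.3361 = -0.1012.
Compose with the flare (u' = 0.154 in the blob frame): u_2 = (0.154 + (-0.101)) / (1 + 0.154·(-0.101)) = 0.0528/0.9844 = 0.0537.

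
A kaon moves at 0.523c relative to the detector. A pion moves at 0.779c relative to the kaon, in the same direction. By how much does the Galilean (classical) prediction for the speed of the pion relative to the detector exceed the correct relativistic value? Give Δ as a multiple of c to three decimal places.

Galilean: u_cl = 0.779 + 0.523 = 1.3020.
Relativistic: u_rel = (0.779 + 0.523) / (1 + 0.779·0.523) = 1.3020/1.4074 = 0.9251.
Δ = 1.3020 − 0.9251 = 0.3769.
(The classical prediction exceeds c; the relativistic result does not.)

Δ = 0.377c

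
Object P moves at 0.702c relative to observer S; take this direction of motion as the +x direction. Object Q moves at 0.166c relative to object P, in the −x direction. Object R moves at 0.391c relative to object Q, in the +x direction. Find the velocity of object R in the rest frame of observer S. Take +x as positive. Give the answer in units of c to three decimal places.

Apply u = (u' + v)/(1 + u'v/c²) successively, working outward toward observer S.
Start: velocity of object P relative to observer S = 0.7020c.
Compose with object Q (u' = -0.166 in object P frame): u_1 = (-0.166 + 0.702) / (1 + (-0.166)·0.702) = 0.5360/0.8835 = 0.6067.
Compose with object R (u' = 0.391 in object Q frame): u_2 = (0.391 + 0.607) / (1 + 0.391·0.607) = 0.9977/1.2372 = 0.8064.

+0.806c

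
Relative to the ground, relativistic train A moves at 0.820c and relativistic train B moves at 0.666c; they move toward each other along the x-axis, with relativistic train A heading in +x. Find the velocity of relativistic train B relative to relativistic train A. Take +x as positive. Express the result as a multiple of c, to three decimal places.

-0.961c

β_A = 0.820, β_B = -0.666.
Transform to A's frame with the inverse velocity-addition law: u' = (u − v)/(1 − uv/c²), taking u = β_B and v = β_A.
u' = (-0.666 − 0.820) / (1 − (0.820)(-0.666)) = -1.4860/1.5461 = -0.9611.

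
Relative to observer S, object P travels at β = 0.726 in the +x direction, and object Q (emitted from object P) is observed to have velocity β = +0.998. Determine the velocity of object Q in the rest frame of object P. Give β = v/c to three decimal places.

Invert the composition law: u' = (u − v)/(1 − uv/c²).
u' = (0.998 − 0.726) / (1 − (0.998)(0.726)) = 0.2720/0.2755 = 0.9875.

β = +0.987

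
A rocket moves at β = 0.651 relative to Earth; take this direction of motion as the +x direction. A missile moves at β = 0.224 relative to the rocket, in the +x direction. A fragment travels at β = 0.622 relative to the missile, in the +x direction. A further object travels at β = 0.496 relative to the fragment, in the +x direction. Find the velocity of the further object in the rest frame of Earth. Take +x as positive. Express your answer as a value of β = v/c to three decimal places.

Apply u = (u' + v)/(1 + u'v/c²) successively, working outward toward Earth.
Start: velocity of the rocket relative to Earth = 0.6510c.
Compose with the missile (u' = 0.224 in the rocket frame): u_1 = (0.224 + 0.651) / (1 + 0.224·0.651) = 0.8750/1.1458 = 0.7636.
Compose with the fragment (u' = 0.622 in the missile frame): u_2 = (0.622 + 0.764) / (1 + 0.622·0.764) = 1.3856/1.4750 = 0.9394.
Compose with the further object (u' = 0.496 in the fragment frame): u_3 = (0.496 + 0.939) / (1 + 0.496·0.939) = 1.4354/1.4660 = 0.9792.

β = 0.979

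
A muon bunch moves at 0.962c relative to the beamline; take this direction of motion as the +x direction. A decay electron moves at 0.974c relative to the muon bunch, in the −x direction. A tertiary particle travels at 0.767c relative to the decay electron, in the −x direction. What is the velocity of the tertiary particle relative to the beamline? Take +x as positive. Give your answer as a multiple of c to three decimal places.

Apply u = (u' + v)/(1 + u'v/c²) successively, working outward toward the beamline.
Start: velocity of the muon bunch relative to the beamline = 0.9620c.
Compose with the decay electron (u' = -0.974 in the muon bunch frame): u_1 = (-0.974 + 0.962) / (1 + (-0.974)·0.962) = -0.0120/0.0630 = -0.1904.
Compose with the tertiary particle (u' = -0.767 in the decay electron frame): u_2 = (-0.767 + (-0.190)) / (1 + (-0.767)·(-0.190)) = -0.9574/1.1461 = -0.8354.

-0.835c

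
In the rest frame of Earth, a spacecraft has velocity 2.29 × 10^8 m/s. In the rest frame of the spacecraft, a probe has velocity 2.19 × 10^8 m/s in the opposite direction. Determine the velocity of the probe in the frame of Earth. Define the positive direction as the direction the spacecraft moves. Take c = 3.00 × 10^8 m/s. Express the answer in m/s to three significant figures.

In units of c (dividing by 3.00 × 10^8 m/s): v = 0.763, u' = -0.730.
u = (u' + v)/(1 + u'v/c²):
u = (-0.730 + 0.763) / (1 + (-0.730)·0.763) = 0.0333/0.4428 = 0.0753
Converting back: u = 0.0753 × 3.00 × 10^8 m/s.

+2.26 × 10^7 m/s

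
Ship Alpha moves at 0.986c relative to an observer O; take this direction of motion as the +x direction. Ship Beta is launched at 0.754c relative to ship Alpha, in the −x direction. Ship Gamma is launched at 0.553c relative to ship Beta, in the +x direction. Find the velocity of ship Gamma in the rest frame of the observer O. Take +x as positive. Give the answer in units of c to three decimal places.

+0.971c

Apply u = (u' + v)/(1 + u'v/c²) successively, working outward toward the observer O.
Start: velocity of ship Alpha relative to the observer O = 0.9860c.
Compose with ship Beta (u' = -0.754 in ship Alpha frame): u_1 = (-0.754 + 0.986) / (1 + (-0.754)·0.986) = 0.2320/0.2566 = 0.9043.
Compose with ship Gamma (u' = 0.553 in ship Beta frame): u_2 = (0.553 + 0.904) / (1 + 0.553·0.904) = 1.4573/1.5001 = 0.9715.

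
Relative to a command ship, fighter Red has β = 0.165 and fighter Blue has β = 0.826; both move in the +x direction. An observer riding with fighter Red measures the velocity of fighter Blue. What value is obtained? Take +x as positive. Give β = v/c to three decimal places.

β = +0.765

β_A = 0.165, β_B = 0.826.
Transform to A's frame with the inverse velocity-addition law: u' = (u − v)/(1 − uv/c²), taking u = β_B and v = β_A.
u' = (0.826 − 0.165) / (1 − (0.165)(0.826)) = 0.6610/0.8637 = 0.7653.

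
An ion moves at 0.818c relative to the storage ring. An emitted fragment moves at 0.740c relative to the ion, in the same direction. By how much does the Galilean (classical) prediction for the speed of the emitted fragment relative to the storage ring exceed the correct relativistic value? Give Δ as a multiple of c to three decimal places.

Δ = 0.587c

Galilean: u_cl = 0.740 + 0.818 = 1.5580.
Relativistic: u_rel = (0.740 + 0.818) / (1 + 0.740·0.818) = 1.5580/1.6053 = 0.9705.
Δ = 1.5580 − 0.9705 = 0.5875.
(The classical prediction exceeds c; the relativistic result does not.)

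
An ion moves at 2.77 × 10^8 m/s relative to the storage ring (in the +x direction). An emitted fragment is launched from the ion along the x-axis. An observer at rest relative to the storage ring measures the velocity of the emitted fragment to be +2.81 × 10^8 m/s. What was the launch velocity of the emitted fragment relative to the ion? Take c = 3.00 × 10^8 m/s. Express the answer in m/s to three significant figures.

v = 0.923c, u = 0.937c.
Invert the composition law: u' = (u − v)/(1 − uv/c²).
u' = (0.937 − 0.923) / (1 − (0.937)(0.923)) = 0.0133/0.1351 = 0.0987.
u' = 0.0987 × 3.00 × 10^8 m/s.

+2.96 × 10^7 m/s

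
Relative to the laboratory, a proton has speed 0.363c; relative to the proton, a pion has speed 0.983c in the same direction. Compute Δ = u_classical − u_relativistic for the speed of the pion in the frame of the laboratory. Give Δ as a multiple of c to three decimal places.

Δ = 0.354c

Galilean: u_cl = 0.983 + 0.363 = 1.3460.
Relativistic: u_rel = (0.983 + 0.363) / (1 + 0.983·0.363) = 1.3460/1.3568 = 0.9920.
Δ = 1.3460 − 0.9920 = 0.3540.
(The classical prediction exceeds c; the relativistic result does not.)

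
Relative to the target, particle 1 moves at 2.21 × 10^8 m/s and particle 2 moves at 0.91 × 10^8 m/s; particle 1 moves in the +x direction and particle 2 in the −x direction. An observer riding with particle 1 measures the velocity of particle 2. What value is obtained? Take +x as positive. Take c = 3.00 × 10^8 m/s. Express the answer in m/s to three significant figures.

-2.55 × 10^8 m/s

β_A = 0.737, β_B = -0.303 (dividing each by c = 3.00 × 10^8 m/s).
Transform to A's frame with the inverse velocity-addition law: u' = (u − v)/(1 − uv/c²), taking u = β_B and v = β_A.
u' = (-0.303 − 0.737) / (1 − (0.737)(-0.303)) = -1.0400/1.2235 = -0.8501.
u' = -0.8501 × 3.00 × 10^8 m/s.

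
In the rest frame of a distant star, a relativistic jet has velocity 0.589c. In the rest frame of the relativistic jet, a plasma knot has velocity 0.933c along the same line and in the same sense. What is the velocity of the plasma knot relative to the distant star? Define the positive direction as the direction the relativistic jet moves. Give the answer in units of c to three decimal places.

0.982c

With v = 0.589 and u' = 0.933 (in units of c),
u = (u' + v)/(1 + u'v/c²):
u = (0.933 + 0.589) / (1 + 0.933·0.589) = 1.5220/1.5495 = 0.9822
(Galilean addition would give +1.522c, exceeding c.)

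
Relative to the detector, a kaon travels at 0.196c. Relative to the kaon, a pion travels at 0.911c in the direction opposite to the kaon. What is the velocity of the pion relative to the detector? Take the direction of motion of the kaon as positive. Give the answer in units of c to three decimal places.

With v = 0.196 and u' = -0.911 (in units of c),
u = (u' + v)/(1 + u'v/c²):
u = (-0.911 + 0.196) / (1 + (-0.911)·0.196) = -0.7150/0.8214 = -0.8704
(Galilean addition would give -0.715c.)

-0.870c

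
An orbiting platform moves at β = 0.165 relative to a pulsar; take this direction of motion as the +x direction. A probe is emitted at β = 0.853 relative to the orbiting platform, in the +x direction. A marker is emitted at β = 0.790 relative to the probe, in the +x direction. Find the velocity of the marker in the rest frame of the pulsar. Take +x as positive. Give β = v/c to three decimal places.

Apply u = (u' + v)/(1 + u'v/c²) successively, working outward toward the pulsar.
Start: velocity of the orbiting platform relative to the pulsar = 0.1650c.
Compose with the probe (u' = 0.853 in the orbiting platform frame): u_1 = (0.853 + 0.165) / (1 + 0.853·0.165) = 1.0180/1.1407 = 0.8924.
Compose with the marker (u' = 0.790 in the probe frame): u_2 = (0.790 + 0.892) / (1 + 0.790·0.892) = 1.6824/1.7050 = 0.9867.

β = 0.987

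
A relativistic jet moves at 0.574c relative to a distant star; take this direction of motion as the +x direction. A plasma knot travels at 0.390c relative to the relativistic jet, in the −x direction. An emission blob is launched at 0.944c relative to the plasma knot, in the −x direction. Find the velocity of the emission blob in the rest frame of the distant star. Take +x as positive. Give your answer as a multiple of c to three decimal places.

-0.911c

Apply u = (u' + v)/(1 + u'v/c²) successively, working outward toward the distant star.
Start: velocity of the relativistic jet relative to the distant star = 0.5740c.
Compose with the plasma knot (u' = -0.390 in the relativistic jet frame): u_1 = (-0.390 + 0.574) / (1 + (-0.390)·0.574) = 0.1840/0.7761 = 0.2371.
Compose with the emission blob (u' = -0.944 in the plasma knot frame): u_2 = (-0.944 + 0.237) / (1 + (-0.944)·0.237) = -0.7069/0.7762 = -0.9108.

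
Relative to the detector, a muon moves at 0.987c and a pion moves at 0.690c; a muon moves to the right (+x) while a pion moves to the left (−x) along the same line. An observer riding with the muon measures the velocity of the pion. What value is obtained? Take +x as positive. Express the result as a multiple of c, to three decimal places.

-0.998c

β_A = 0.987, β_B = -0.690.
Transform to A's frame with the inverse velocity-addition law: u' = (u − v)/(1 − uv/c²), taking u = β_B and v = β_A.
u' = (-0.690 − 0.987) / (1 − (0.987)(-0.690)) = -1.6770/1.6810 = -0.9976.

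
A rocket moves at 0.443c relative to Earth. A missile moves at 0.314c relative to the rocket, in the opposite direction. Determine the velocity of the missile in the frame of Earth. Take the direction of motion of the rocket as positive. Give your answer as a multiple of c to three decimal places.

+0.150c

With v = 0.443 and u' = -0.314 (in units of c),
u = (u' + v)/(1 + u'v/c²):
u = (-0.314 + 0.443) / (1 + (-0.314)·0.443) = 0.1290/0.8609 = 0.1498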